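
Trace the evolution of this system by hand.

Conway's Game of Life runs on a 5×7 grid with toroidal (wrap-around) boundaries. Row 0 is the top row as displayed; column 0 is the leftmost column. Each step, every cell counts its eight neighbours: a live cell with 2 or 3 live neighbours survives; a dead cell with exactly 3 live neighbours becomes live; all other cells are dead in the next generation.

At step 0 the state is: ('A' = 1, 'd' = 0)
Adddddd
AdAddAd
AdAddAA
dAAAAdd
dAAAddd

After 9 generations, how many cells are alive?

gen 0: Adddddd
AdAddAd
AdAddAA
dAAAAdd
dAAAddd
gen 1: AddAddA
AddddAd
AddddAd
ddddAAA
AdddAdd
gen 2: AAddAAd
AAddAAd
Adddddd
AdddAdd
AddAAdd
gen 3: ddAdddd
ddddAAd
AdddAAd
AAdAAdA
AddAddd
gen 4: dddAAdd
dddAAAA
AAddddd
dAAAddd
AddAAdA
gen 5: AdAdddd
AdAAdAA
AAdddAA
dddAAdA
AAdddAd
gen 6: ddAAAAd
ddAAAAd
dAddddd
ddAdAdd
AAAAAAd
gen 7: ddddddd
dAdddAd
dAdddAd
AdddAAd
ddddddA
gen 8: ddddddd
ddddddd
AAdddAd
AdddAAd
dddddAA
gen 9: ddddddd
ddddddd
AAddAAd
AAddAdd
ddddAAA

10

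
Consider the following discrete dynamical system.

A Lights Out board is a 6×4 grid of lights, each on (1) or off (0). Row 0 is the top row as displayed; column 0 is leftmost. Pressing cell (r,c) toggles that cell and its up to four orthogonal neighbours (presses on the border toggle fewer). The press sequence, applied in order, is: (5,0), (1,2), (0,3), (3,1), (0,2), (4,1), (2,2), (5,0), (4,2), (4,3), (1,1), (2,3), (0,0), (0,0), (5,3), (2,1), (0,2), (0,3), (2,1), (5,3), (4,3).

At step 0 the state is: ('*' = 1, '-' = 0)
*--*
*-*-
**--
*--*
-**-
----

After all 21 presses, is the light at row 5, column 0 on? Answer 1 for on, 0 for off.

gen 0: *--*
*-*-
**--
*--*
-**-
----
gen 1: *--*
*-*-
**--
*--*
***-
**--
gen 2: *-**
**-*
***-
*--*
***-
**--
gen 3: *---
**--
***-
*--*
***-
**--
gen 4: *---
**--
*-*-
-***
*-*-
**--
gen 5: ****
***-
*-*-
-***
*-*-
**--
gen 6: ****
***-
*-*-
--**
-*--
*---
gen 7: ****
**--
**-*
---*
-*--
*---
gen 8: ****
**--
**-*
---*
**--
-*--
gen 9: ****
**--
**-*
--**
*-**
-**-
gen 10: ****
**--
**-*
--*-
*---
-***
gen 11: *-**
--*-
*--*
--*-
*---
-***
gen 12: *-**
--**
*-*-
--**
*---
-***
gen 13: -***
*-**
*-*-
--**
*---
-***
gen 14: *-**
--**
*-*-
--**
*---
-***
gen 15: *-**
--**
*-*-
--**
*--*
-*--
gen 16: *-**
-***
-*--
-***
*--*
-*--
gen 17: **--
-*-*
-*--
-***
*--*
-*--
gen 18: ****
-*--
-*--
-***
*--*
-*--
gen 19: ****
----
*-*-
--**
*--*
-*--
gen 20: ****
----
*-*-
--**
*---
-***
gen 21: ****
----
*-*-
--*-
*-**
-**-

0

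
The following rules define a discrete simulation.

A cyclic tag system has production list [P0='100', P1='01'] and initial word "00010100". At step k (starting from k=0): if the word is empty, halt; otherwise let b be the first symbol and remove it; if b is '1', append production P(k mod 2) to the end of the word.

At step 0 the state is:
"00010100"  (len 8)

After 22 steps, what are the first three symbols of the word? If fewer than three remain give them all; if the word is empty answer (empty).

010

[0] "00010100"  (len 8)
[1] "0010100"  (len 7)
[2] "010100"  (len 6)
[3] "10100"  (len 5)
[4] "010001"  (len 6)
[5] "10001"  (len 5)
[6] "000101"  (len 6)
[7] "00101"  (len 5)
[8] "0101"  (len 4)
[9] "101"  (len 3)
[10] "0101"  (len 4)
[11] "101"  (len 3)
[12] "0101"  (len 4)
[13] "101"  (len 3)
[14] "0101"  (len 4)
[15] "101"  (len 3)
[16] "0101"  (len 4)
[17] "101"  (len 3)
[18] "0101"  (len 4)
[19] "101"  (len 3)
[20] "0101"  (len 4)
[21] "101"  (len 3)
[22] "0101"  (len 4)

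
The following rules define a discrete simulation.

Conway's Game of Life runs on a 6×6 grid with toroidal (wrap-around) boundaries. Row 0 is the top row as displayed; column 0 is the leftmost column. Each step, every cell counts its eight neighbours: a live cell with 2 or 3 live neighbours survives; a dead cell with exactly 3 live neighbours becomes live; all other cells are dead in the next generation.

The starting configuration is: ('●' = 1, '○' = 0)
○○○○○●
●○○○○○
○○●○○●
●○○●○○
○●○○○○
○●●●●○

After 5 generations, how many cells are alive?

4

t=0: ○○○○○●
●○○○○○
○○●○○●
●○○●○○
○●○○○○
○●●●●○
t=1: ●●●●●●
●○○○○●
●●○○○●
●●●○○○
●●○○●○
●●●●●○
t=2: ○○○○○○
○○○●○○
○○●○○○
○○●○○○
○○○○●○
○○○○○○
t=3: ○○○○○○
○○○○○○
○○●●○○
○○○●○○
○○○○○○
○○○○○○
t=4: ○○○○○○
○○○○○○
○○●●○○
○○●●○○
○○○○○○
○○○○○○
t=5: ○○○○○○
○○○○○○
○○●●○○
○○●●○○
○○○○○○
○○○○○○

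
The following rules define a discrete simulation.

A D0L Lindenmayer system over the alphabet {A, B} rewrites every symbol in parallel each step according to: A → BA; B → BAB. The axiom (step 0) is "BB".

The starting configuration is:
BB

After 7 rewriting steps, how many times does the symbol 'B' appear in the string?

1220

gen 0: BB
gen 1: BABBAB
gen 2: BABBABABBABBABAB
gen 3: BABBABABBABBABABBABABBABBABABBABBABABBABAB
gen 4: BABBABABBABBABABBABABBABBABABBABBABABBABABBABBABABBABABBABBABABBABBABABBABABBABBABABBABBABABBABABBABBABABBABAB
gen 5: BABBABABBABBABABBABABBABBABABBABBABABBABABBABBABABBABABBAB…BBABABBABABBABBABABBABABBABBABABBABBABABBABABBABBABABBABAB  (len 288)
gen 6: BABBABABBABBABABBABABBABBABABBABBABABBABABBABBABABBABABBAB…BBABABBABABBABBABABBABABBABBABABBABBABABBABABBABBABABBABAB  (len 754)
gen 7: BABBABABBABBABABBABABBABBABABBABBABABBABABBABBABABBABABBAB…BBABABBABABBABBABABBABABBABBABABBABBABABBABABBABBABABBABAB  (len 1974)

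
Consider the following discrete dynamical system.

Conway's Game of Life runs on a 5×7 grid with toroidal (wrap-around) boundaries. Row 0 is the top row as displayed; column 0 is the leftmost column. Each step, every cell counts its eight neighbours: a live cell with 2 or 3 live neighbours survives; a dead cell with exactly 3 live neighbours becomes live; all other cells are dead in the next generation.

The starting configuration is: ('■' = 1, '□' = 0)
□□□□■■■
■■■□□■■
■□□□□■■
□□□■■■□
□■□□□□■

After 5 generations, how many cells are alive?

10

[0] □□□□■■■
■■■□□■■
■□□□□■■
□□□■■■□
□■□□□□■
[1] □□■□■□□
□■□□□□□
□□■■□□□
□□□□■□□
■□□■□□■
[2] ■■■■□□□
□■□□□□□
□□■■□□□
□□■□■□□
□□□■■■□
[3] ■■□■□□□
■□□□□□□
□■■■□□□
□□■□□■□
□□□□□■□
[4] ■■□□□□■
■□□■□□□
□■■■□□□
□■■■■□□
□■■□■□■
[5] □□□■□■■
□□□■□□■
■□□□□□□
□□□□■■□
□□□□■□■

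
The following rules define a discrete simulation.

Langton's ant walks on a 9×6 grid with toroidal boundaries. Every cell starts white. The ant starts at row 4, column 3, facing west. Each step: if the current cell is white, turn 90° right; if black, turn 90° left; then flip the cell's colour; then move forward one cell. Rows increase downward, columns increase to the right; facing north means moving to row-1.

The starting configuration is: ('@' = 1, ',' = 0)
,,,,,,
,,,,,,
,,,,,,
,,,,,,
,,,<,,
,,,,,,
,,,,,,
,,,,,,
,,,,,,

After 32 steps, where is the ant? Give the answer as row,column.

t=0: ,,,,,,
,,,,,,
,,,,,,
,,,,,,
,,,<,,
,,,,,,
,,,,,,
,,,,,,
,,,,,,
t=1: ,,,,,,
,,,,,,
,,,,,,
,,,^,,
,,,@,,
,,,,,,
,,,,,,
,,,,,,
,,,,,,
t=2: ,,,,,,
,,,,,,
,,,,,,
,,,@>,
,,,@,,
,,,,,,
,,,,,,
,,,,,,
,,,,,,
t=3: ,,,,,,
,,,,,,
,,,,,,
,,,@@,
,,,@v,
,,,,,,
,,,,,,
,,,,,,
,,,,,,
t=4: ,,,,,,
,,,,,,
,,,,,,
,,,@@,
,,,<@,
,,,,,,
,,,,,,
,,,,,,
,,,,,,
t=5: ,,,,,,
,,,,,,
,,,,,,
,,,@@,
,,,,@,
,,,v,,
,,,,,,
,,,,,,
,,,,,,
t=6: ,,,,,,
,,,,,,
,,,,,,
,,,@@,
,,,,@,
,,<@,,
,,,,,,
,,,,,,
,,,,,,
t=7: ,,,,,,
,,,,,,
,,,,,,
,,,@@,
,,^,@,
,,@@,,
,,,,,,
,,,,,,
,,,,,,
t=8: ,,,,,,
,,,,,,
,,,,,,
,,,@@,
,,@>@,
,,@@,,
,,,,,,
,,,,,,
,,,,,,
t=9: ,,,,,,
,,,,,,
,,,,,,
,,,@@,
,,@@@,
,,@v,,
,,,,,,
,,,,,,
,,,,,,
t=10: ,,,,,,
,,,,,,
,,,,,,
,,,@@,
,,@@@,
,,@,>,
,,,,,,
,,,,,,
,,,,,,
t=11: ,,,,,,
,,,,,,
,,,,,,
,,,@@,
,,@@@,
,,@,@,
,,,,v,
,,,,,,
,,,,,,
t=12: ,,,,,,
,,,,,,
,,,,,,
,,,@@,
,,@@@,
,,@,@,
,,,<@,
,,,,,,
,,,,,,
t=13: ,,,,,,
,,,,,,
,,,,,,
,,,@@,
,,@@@,
,,@^@,
,,,@@,
,,,,,,
,,,,,,
t=14: ,,,,,,
,,,,,,
,,,,,,
,,,@@,
,,@@@,
,,@@>,
,,,@@,
,,,,,,
,,,,,,
t=15: ,,,,,,
,,,,,,
,,,,,,
,,,@@,
,,@@^,
,,@@,,
,,,@@,
,,,,,,
,,,,,,
t=16: ,,,,,,
,,,,,,
,,,,,,
,,,@@,
,,@<,,
,,@@,,
,,,@@,
,,,,,,
,,,,,,
t=17: ,,,,,,
,,,,,,
,,,,,,
,,,@@,
,,@,,,
,,@v,,
,,,@@,
,,,,,,
,,,,,,
t=18: ,,,,,,
,,,,,,
,,,,,,
,,,@@,
,,@,,,
,,@,>,
,,,@@,
,,,,,,
,,,,,,
t=19: ,,,,,,
,,,,,,
,,,,,,
,,,@@,
,,@,,,
,,@,@,
,,,@v,
,,,,,,
,,,,,,
t=20: ,,,,,,
,,,,,,
,,,,,,
,,,@@,
,,@,,,
,,@,@,
,,,@,>
,,,,,,
,,,,,,
t=21: ,,,,,,
,,,,,,
,,,,,,
,,,@@,
,,@,,,
,,@,@,
,,,@,@
,,,,,v
,,,,,,
t=22: ,,,,,,
,,,,,,
,,,,,,
,,,@@,
,,@,,,
,,@,@,
,,,@,@
,,,,<@
,,,,,,
t=23: ,,,,,,
,,,,,,
,,,,,,
,,,@@,
,,@,,,
,,@,@,
,,,@^@
,,,,@@
,,,,,,
t=24: ,,,,,,
,,,,,,
,,,,,,
,,,@@,
,,@,,,
,,@,@,
,,,@@>
,,,,@@
,,,,,,
t=25: ,,,,,,
,,,,,,
,,,,,,
,,,@@,
,,@,,,
,,@,@^
,,,@@,
,,,,@@
,,,,,,
t=26: ,,,,,,
,,,,,,
,,,,,,
,,,@@,
,,@,,,
>,@,@@
,,,@@,
,,,,@@
,,,,,,
t=27: ,,,,,,
,,,,,,
,,,,,,
,,,@@,
,,@,,,
@,@,@@
v,,@@,
,,,,@@
,,,,,,
t=28: ,,,,,,
,,,,,,
,,,,,,
,,,@@,
,,@,,,
@,@,@@
@,,@@<
,,,,@@
,,,,,,
t=29: ,,,,,,
,,,,,,
,,,,,,
,,,@@,
,,@,,,
@,@,@^
@,,@@@
,,,,@@
,,,,,,
t=30: ,,,,,,
,,,,,,
,,,,,,
,,,@@,
,,@,,,
@,@,<,
@,,@@@
,,,,@@
,,,,,,
t=31: ,,,,,,
,,,,,,
,,,,,,
,,,@@,
,,@,,,
@,@,,,
@,,@v@
,,,,@@
,,,,,,
t=32: ,,,,,,
,,,,,,
,,,,,,
,,,@@,
,,@,,,
@,@,,,
@,,@,>
,,,,@@
,,,,,,

6,5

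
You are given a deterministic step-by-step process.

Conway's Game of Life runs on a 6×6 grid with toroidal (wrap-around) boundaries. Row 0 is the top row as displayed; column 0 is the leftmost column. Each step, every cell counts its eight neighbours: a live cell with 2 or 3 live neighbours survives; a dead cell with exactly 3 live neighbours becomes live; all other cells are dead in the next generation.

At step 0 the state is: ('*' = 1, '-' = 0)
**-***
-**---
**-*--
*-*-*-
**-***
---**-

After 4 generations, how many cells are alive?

step 0: **-***
-**---
**-*--
*-*-*-
**-***
---**-
step 1: **---*
------
*--*-*
------
**----
------
step 2: *-----
-*--*-
------
-*---*
------
-----*
step 3: *----*
------
*-----
------
*-----
------
step 4: ------
*----*
------
------
------
*----*

4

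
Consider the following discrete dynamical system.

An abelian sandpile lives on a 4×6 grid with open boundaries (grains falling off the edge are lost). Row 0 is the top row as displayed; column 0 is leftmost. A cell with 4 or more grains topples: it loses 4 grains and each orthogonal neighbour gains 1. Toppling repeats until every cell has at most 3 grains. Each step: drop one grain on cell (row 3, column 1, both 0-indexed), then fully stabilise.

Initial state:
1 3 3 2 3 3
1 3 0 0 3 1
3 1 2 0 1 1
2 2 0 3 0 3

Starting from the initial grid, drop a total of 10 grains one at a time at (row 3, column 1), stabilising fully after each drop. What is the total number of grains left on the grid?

43

0) 1 3 3 2 3 3
1 3 0 0 3 1
3 1 2 0 1 1
2 2 0 3 0 3
1) 1 3 3 2 3 3
1 3 0 0 3 1
3 1 2 0 1 1
2 3 0 3 0 3
2) 1 3 3 2 3 3
1 3 0 0 3 1
3 2 2 0 1 1
3 0 1 3 0 3
3) 1 3 3 2 3 3
1 3 0 0 3 1
3 2 2 0 1 1
3 1 1 3 0 3
4) 1 3 3 2 3 3
1 3 0 0 3 1
3 2 2 0 1 1
3 2 1 3 0 3
5) 1 3 3 2 3 3
1 3 0 0 3 1
3 2 2 0 1 1
3 3 1 3 0 3
6) 2 1 0 3 3 3
3 1 2 0 3 1
1 1 3 0 1 1
1 2 2 3 0 3
7) 2 1 0 3 3 3
3 1 2 0 3 1
1 1 3 0 1 1
1 3 2 3 0 3
8) 2 1 0 3 3 3
3 1 2 0 3 1
1 2 3 0 1 1
2 0 3 3 0 3
9) 2 1 0 3 3 3
3 1 2 0 3 1
1 2 3 0 1 1
2 1 3 3 0 3
10) 2 1 0 3 3 3
3 1 2 0 3 1
1 2 3 0 1 1
2 2 3 3 0 3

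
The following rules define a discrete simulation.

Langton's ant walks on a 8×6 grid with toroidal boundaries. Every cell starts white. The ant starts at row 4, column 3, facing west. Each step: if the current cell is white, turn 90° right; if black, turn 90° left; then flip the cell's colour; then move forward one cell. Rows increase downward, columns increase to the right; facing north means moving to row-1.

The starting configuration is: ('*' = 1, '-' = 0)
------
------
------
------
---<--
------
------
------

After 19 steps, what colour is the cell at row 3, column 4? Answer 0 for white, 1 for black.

k=0  ------
------
------
------
---<--
------
------
------
k=1  ------
------
------
---^--
---*--
------
------
------
k=2  ------
------
------
---*>-
---*--
------
------
------
k=3  ------
------
------
---**-
---*v-
------
------
------
k=4  ------
------
------
---**-
---<*-
------
------
------
k=5  ------
------
------
---**-
----*-
---v--
------
------
k=6  ------
------
------
---**-
----*-
--<*--
------
------
k=7  ------
------
------
---**-
--^-*-
--**--
------
------
k=8  ------
------
------
---**-
--*>*-
--**--
------
------
k=9  ------
------
------
---**-
--***-
--*v--
------
------
k=10  ------
------
------
---**-
--***-
--*->-
------
------
k=11  ------
------
------
---**-
--***-
--*-*-
----v-
------
k=12  ------
------
------
---**-
--***-
--*-*-
---<*-
------
k=13  ------
------
------
---**-
--***-
--*^*-
---**-
------
k=14  ------
------
------
---**-
--***-
--**>-
---**-
------
k=15  ------
------
------
---**-
--**^-
--**--
---**-
------
k=16  ------
------
------
---**-
--*<--
--**--
---**-
------
k=17  ------
------
------
---**-
--*---
--*v--
---**-
------
k=18  ------
------
------
---**-
--*---
--*->-
---**-
------
k=19  ------
------
------
---**-
--*---
--*-*-
---*v-
------

1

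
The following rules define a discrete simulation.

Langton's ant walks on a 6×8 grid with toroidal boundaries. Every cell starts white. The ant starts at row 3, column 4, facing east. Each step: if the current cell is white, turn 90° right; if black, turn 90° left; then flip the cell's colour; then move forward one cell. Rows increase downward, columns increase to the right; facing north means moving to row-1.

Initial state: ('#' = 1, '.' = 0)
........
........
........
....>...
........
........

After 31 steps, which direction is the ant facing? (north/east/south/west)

north

step 0: ........
........
........
....>...
........
........
step 1: ........
........
........
....#...
....v...
........
step 2: ........
........
........
....#...
...<#...
........
step 3: ........
........
........
...^#...
...##...
........
step 4: ........
........
........
...#>...
...##...
........
step 5: ........
........
....^...
...#....
...##...
........
step 6: ........
........
....#>..
...#....
...##...
........
step 7: ........
........
....##..
...#.v..
...##...
........
step 8: ........
........
....##..
...#<#..
...##...
........
step 9: ........
........
....^#..
...###..
...##...
........
step 10: ........
........
...<.#..
...###..
...##...
........
step 11: ........
...^....
...#.#..
...###..
...##...
........
step 12: ........
...#>...
...#.#..
...###..
...##...
........
step 13: ........
...##...
...#v#..
...###..
...##...
........
step 14: ........
...##...
...<##..
...###..
...##...
........
step 15: ........
...##...
....##..
...v##..
...##...
........
step 16: ........
...##...
....##..
....>#..
...##...
........
step 17: ........
...##...
....^#..
.....#..
...##...
........
step 18: ........
...##...
...<.#..
.....#..
...##...
........
step 19: ........
...^#...
...#.#..
.....#..
...##...
........
step 20: ........
..<.#...
...#.#..
.....#..
...##...
........
step 21: ..^.....
..#.#...
...#.#..
.....#..
...##...
........
step 22: ..#>....
..#.#...
...#.#..
.....#..
...##...
........
step 23: ..##....
..#v#...
...#.#..
.....#..
...##...
........
step 24: ..##....
..<##...
...#.#..
.....#..
...##...
........
step 25: ..##....
...##...
..v#.#..
.....#..
...##...
........
step 26: ..##....
...##...
.<##.#..
.....#..
...##...
........
step 27: ..##....
.^.##...
.###.#..
.....#..
...##...
........
step 28: ..##....
.#>##...
.###.#..
.....#..
...##...
........
step 29: ..##....
.####...
.#v#.#..
.....#..
...##...
........
step 30: ..##....
.####...
.#.>.#..
.....#..
...##...
........
step 31: ..##....
.##^#...
.#...#..
.....#..
...##...
........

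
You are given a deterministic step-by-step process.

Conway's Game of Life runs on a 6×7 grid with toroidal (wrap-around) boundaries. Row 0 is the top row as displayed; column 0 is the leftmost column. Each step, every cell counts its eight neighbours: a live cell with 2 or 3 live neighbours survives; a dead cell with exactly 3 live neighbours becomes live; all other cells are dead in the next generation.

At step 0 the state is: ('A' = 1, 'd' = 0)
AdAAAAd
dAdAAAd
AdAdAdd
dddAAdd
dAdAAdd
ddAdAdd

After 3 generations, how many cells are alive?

t=0: AdAAAAd
dAdAAAd
AdAdAdd
dddAAdd
dAdAAdd
ddAdAdd
t=1: ddddddA
Adddddd
dAAdddd
dAdddAd
dddddAd
ddddddd
t=2: ddddddd
AAddddd
AAAdddd
dAAdddd
ddddddd
ddddddd
t=3: ddddddd
AdAdddd
ddddddd
AdAdddd
ddddddd
ddddddd

4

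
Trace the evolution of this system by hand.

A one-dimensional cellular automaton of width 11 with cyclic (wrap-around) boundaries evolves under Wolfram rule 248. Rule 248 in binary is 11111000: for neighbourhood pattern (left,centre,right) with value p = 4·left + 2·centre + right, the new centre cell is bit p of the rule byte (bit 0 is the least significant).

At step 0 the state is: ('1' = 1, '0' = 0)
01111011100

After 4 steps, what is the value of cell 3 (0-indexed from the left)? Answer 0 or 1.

step 0: 01111011100
step 1: 01111111110
step 2: 01111111111
step 3: 11111111111
step 4: 11111111111

1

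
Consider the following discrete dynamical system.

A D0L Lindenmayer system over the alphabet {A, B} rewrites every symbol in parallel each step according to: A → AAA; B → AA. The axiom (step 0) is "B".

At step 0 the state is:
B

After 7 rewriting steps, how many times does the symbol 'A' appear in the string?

1458

gen 0: B
gen 1: AA
gen 2: AAAAAA
gen 3: AAAAAAAAAAAAAAAAAA
gen 4: AAAAAAAAAAAAAAAAAAAAAAAAAAAAAAAAAAAAAAAAAAAAAAAAAAAAAA
gen 5: AAAAAAAAAAAAAAAAAAAAAAAAAAAAAAAAAAAAAAAAAAAAAAAAAAAAAAAAAA…AAAAAAAAAAAAAAAAAAAAAAAAAAAAAAAAAAAAAAAAAAAAAAAAAAAAAAAAAA  (len 162)
gen 6: AAAAAAAAAAAAAAAAAAAAAAAAAAAAAAAAAAAAAAAAAAAAAAAAAAAAAAAAAA…AAAAAAAAAAAAAAAAAAAAAAAAAAAAAAAAAAAAAAAAAAAAAAAAAAAAAAAAAA  (len 486)
gen 7: AAAAAAAAAAAAAAAAAAAAAAAAAAAAAAAAAAAAAAAAAAAAAAAAAAAAAAAAAA…AAAAAAAAAAAAAAAAAAAAAAAAAAAAAAAAAAAAAAAAAAAAAAAAAAAAAAAAAA  (len 1458)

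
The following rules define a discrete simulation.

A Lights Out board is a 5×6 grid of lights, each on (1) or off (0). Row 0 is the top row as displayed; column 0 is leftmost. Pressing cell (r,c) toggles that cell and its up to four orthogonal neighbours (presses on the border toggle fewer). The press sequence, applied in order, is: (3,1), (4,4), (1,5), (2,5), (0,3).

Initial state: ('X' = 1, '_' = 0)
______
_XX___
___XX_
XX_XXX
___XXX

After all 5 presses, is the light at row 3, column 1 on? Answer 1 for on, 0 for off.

0

k=0  ______
_XX___
___XX_
XX_XXX
___XXX
k=1  ______
_XX___
_X_XX_
__XXXX
_X_XXX
k=2  ______
_XX___
_X_XX_
__XX_X
_X____
k=3  _____X
_XX_XX
_X_XXX
__XX_X
_X____
k=4  _____X
_XX_X_
_X_X__
__XX__
_X____
k=5  __XXXX
_XXXX_
_X_X__
__XX__
_X____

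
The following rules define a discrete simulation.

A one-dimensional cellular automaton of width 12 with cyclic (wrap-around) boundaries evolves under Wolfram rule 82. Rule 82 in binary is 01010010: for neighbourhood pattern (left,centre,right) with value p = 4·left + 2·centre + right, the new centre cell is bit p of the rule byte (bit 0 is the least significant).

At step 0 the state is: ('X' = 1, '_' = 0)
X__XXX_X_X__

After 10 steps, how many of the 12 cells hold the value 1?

t=0: X__XXX_X_X__
t=1: _XX__X____XX
t=2: __XXX_X__X_X
t=3: XX__X__XX___
t=4: _XXX_XX_XX_X
t=5: ___X__X__X__
t=6: __X_XX_XX_X_
t=7: _X___X__X__X
t=8: __X_X_XX_XX_
t=9: _X_____X__XX
t=10: __X___X_XX_X

5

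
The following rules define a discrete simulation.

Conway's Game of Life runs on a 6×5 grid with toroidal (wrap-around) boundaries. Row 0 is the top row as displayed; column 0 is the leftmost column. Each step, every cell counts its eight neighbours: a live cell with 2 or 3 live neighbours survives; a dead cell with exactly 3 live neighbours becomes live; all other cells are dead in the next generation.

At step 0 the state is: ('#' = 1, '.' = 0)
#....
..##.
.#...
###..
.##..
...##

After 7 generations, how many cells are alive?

6

0) #....
..##.
.#...
###..
.##..
...##
1) ..#..
.##..
#..#.
#....
....#
#####
2) ....#
.###.
#.#.#
#....
..#..
###.#
3) ....#
.##..
#.#.#
#..##
..###
###.#
4) ....#
.##.#
..#..
.....
.....
.##..
5) .....
###..
.###.
.....
.....
.....
6) .#...
#..#.
#..#.
..#..
.....
.....
7) .....
###..
.###.
.....
.....
.....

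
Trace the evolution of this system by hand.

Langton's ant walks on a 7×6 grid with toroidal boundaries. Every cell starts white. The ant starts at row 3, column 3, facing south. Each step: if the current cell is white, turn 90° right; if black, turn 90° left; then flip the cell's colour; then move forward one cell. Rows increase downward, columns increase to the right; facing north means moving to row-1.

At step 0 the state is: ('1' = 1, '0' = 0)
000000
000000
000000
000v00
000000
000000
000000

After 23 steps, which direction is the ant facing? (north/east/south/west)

gen 0: 000000
000000
000000
000v00
000000
000000
000000
gen 1: 000000
000000
000000
00<100
000000
000000
000000
gen 2: 000000
000000
00^000
001100
000000
000000
000000
gen 3: 000000
000000
001>00
001100
000000
000000
000000
gen 4: 000000
000000
001100
001v00
000000
000000
000000
gen 5: 000000
000000
001100
0010>0
000000
000000
000000
gen 6: 000000
000000
001100
001010
0000v0
000000
000000
gen 7: 000000
000000
001100
001010
000<10
000000
000000
gen 8: 000000
000000
001100
001^10
000110
000000
000000
gen 9: 000000
000000
001100
0011>0
000110
000000
000000
gen 10: 000000
000000
0011^0
001100
000110
000000
000000
gen 11: 000000
000000
00111>
001100
000110
000000
000000
gen 12: 000000
000000
001111
00110v
000110
000000
000000
gen 13: 000000
000000
001111
0011<1
000110
000000
000000
gen 14: 000000
000000
0011^1
001111
000110
000000
000000
gen 15: 000000
000000
001<01
001111
000110
000000
000000
gen 16: 000000
000000
001001
001v11
000110
000000
000000
gen 17: 000000
000000
001001
0010>1
000110
000000
000000
gen 18: 000000
000000
0010^1
001001
000110
000000
000000
gen 19: 000000
000000
00101>
001001
000110
000000
000000
gen 20: 000000
00000^
001010
001001
000110
000000
000000
gen 21: 000000
>00001
001010
001001
000110
000000
000000
gen 22: 000000
100001
v01010
001001
000110
000000
000000
gen 23: 000000
100001
10101<
001001
000110
000000
000000

west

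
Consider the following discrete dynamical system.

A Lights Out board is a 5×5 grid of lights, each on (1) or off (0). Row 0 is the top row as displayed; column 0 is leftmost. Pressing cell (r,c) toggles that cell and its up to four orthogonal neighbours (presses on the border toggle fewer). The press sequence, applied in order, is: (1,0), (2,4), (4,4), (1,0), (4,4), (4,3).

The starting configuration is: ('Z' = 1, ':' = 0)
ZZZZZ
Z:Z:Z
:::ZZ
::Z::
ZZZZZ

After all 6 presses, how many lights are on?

gen 0: ZZZZZ
Z:Z:Z
:::ZZ
::Z::
ZZZZZ
gen 1: :ZZZZ
:ZZ:Z
Z::ZZ
::Z::
ZZZZZ
gen 2: :ZZZZ
:ZZ::
Z::::
::Z:Z
ZZZZZ
gen 3: :ZZZZ
:ZZ::
Z::::
::Z::
ZZZ::
gen 4: ZZZZZ
Z:Z::
:::::
::Z::
ZZZ::
gen 5: ZZZZZ
Z:Z::
:::::
::Z:Z
ZZZZZ
gen 6: ZZZZZ
Z:Z::
:::::
::ZZZ
ZZ:::

12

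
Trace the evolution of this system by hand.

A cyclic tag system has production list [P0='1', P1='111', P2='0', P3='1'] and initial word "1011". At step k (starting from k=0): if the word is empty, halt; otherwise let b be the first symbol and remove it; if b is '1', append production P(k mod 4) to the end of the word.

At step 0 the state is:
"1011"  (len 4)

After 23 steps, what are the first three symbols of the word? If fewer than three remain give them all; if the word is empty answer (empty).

step 0: "1011"  (len 4)
step 1: "0111"  (len 4)
step 2: "111"  (len 3)
step 3: "110"  (len 3)
step 4: "101"  (len 3)
step 5: "011"  (len 3)
step 6: "11"  (len 2)
step 7: "10"  (len 2)
step 8: "01"  (len 2)
step 9: "1"  (len 1)
step 10: "111"  (len 3)
step 11: "110"  (len 3)
step 12: "101"  (len 3)
step 13: "011"  (len 3)
step 14: "11"  (len 2)
step 15: "10"  (len 2)
step 16: "01"  (len 2)
step 17: "1"  (len 1)
step 18: "111"  (len 3)
step 19: "110"  (len 3)
step 20: "101"  (len 3)
step 21: "011"  (len 3)
step 22: "11"  (len 2)
step 23: "10"  (len 2)

10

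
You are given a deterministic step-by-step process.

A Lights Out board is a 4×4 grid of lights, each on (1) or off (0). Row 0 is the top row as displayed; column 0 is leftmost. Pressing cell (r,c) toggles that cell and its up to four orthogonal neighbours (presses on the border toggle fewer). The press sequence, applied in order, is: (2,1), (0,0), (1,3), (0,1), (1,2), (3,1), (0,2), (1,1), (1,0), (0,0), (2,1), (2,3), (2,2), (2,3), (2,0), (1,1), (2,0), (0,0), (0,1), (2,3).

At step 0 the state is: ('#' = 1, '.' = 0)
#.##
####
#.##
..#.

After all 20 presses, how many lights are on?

10

[0] #.##
####
#.##
..#.
[1] #.##
#.##
.#.#
.##.
[2] .###
..##
.#.#
.##.
[3] .##.
....
.#..
.##.
[4] #...
.#..
.#..
.##.
[5] #.#.
..##
.##.
.##.
[6] #.#.
..##
..#.
#...
[7] ##.#
...#
..#.
#...
[8] #..#
####
.##.
#...
[9] ...#
..##
###.
#...
[10] ##.#
#.##
###.
#...
[11] ##.#
####
....
##..
[12] ##.#
###.
..##
##.#
[13] ##.#
##..
.#..
####
[14] ##.#
##.#
.###
###.
[15] ##.#
.#.#
#.##
.##.
[16] #..#
#.##
####
.##.
[17] #..#
..##
..##
###.
[18] .#.#
#.##
..##
###.
[19] #.##
####
..##
###.
[20] #.##
###.
....
####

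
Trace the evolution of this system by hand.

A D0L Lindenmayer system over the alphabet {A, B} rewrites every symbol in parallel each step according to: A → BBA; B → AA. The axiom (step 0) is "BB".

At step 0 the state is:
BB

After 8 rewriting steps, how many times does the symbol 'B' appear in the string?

1448

t=0: BB
t=1: AAAA
t=2: BBABBABBABBA
t=3: AAAABBAAAAABBAAAAABBAAAAABBA
t=4: BBABBABBABBAAAAABBABBABBABBABBAAAAABBABBABBABBABBAAAAABBABBABBABBABBAAAAABBA
t=5: AAAABBAAAAABBAAAAABBAAAAABBABBABBABBABBAAAAABBAAAAABBAAAAA…ABBAAAAABBAAAAABBAAAAABBAAAAABBAAAAABBABBABBABBABBAAAAABBA  (len 188)
t=6: BBABBABBABBAAAAABBABBABBABBABBAAAAABBABBABBABBABBAAAAABBAB…ABBAAAAABBAAAAABBAAAAABBAAAAABBAAAAABBABBABBABBABBAAAAABBA  (len 492)
t=7: AAAABBAAAAABBAAAAABBAAAAABBABBABBABBABBAAAAABBAAAAABBAAAAA…ABBAAAAABBAAAAABBAAAAABBAAAAABBAAAAABBABBABBABBABBAAAAABBA  (len 1244)
t=8: BBABBABBABBAAAAABBABBABBABBABBAAAAABBABBABBABBABBAAAAABBAB…ABBAAAAABBAAAAABBAAAAABBAAAAABBAAAAABBABBABBABBABBAAAAABBA  (len 3212)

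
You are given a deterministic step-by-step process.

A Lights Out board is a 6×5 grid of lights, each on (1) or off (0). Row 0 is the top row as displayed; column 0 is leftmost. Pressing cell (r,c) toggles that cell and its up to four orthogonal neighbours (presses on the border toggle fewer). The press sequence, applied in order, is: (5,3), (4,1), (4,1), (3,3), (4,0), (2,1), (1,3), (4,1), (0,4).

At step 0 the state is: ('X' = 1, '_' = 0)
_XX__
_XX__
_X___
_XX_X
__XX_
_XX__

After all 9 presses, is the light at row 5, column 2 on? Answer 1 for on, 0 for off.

0) _XX__
_XX__
_X___
_XX_X
__XX_
_XX__
1) _XX__
_XX__
_X___
_XX_X
__X__
_X_XX
2) _XX__
_XX__
_X___
__X_X
XX___
___XX
3) _XX__
_XX__
_X___
_XX_X
__X__
_X_XX
4) _XX__
_XX__
_X_X_
_X_X_
__XX_
_X_XX
5) _XX__
_XX__
_X_X_
XX_X_
XXXX_
XX_XX
6) _XX__
__X__
X_XX_
X__X_
XXXX_
XX_XX
7) _XXX_
___XX
X_X__
X__X_
XXXX_
XX_XX
8) _XXX_
___XX
X_X__
XX_X_
___X_
X__XX
9) _XX_X
___X_
X_X__
XX_X_
___X_
X__XX

0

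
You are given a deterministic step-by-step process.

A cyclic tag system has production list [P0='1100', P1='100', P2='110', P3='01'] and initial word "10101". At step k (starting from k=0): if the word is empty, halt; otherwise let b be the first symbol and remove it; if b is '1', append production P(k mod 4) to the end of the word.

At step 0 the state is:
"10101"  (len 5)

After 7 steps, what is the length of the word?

[0] "10101"  (len 5)
[1] "01011100"  (len 8)
[2] "1011100"  (len 7)
[3] "011100110"  (len 9)
[4] "11100110"  (len 8)
[5] "11001101100"  (len 11)
[6] "1001101100100"  (len 13)
[7] "001101100100110"  (len 15)

15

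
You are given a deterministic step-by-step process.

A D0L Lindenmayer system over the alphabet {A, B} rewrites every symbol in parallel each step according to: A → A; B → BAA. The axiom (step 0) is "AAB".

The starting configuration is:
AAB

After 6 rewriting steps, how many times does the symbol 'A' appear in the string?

k=0  AAB
k=1  AABAA
k=2  AABAAAA
k=3  AABAAAAAA
k=4  AABAAAAAAAA
k=5  AABAAAAAAAAAA
k=6  AABAAAAAAAAAAAA

14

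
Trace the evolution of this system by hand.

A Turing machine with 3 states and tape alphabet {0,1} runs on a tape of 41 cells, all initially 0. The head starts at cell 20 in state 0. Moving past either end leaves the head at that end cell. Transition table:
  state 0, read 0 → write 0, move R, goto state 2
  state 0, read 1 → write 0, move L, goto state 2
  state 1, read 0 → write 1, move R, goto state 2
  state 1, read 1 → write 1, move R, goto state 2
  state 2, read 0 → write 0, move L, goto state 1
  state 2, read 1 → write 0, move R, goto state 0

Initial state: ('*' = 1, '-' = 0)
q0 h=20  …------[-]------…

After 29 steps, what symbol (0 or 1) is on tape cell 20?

1

t=0: q0 h=20  …------[-]------…
t=1: q2 h=21  …------[-]------…
t=2: q1 h=20  …------[-]------…
t=3: q2 h=21  …-----*[-]------…
t=4: q1 h=20  …------[*]------…
t=5: q2 h=21  …-----*[-]------…
t=6: q1 h=20  …------[*]------…
t=7: q2 h=21  …-----*[-]------…
t=8: q1 h=20  …------[*]------…
t=9: q2 h=21  …-----*[-]------…
t=10: q1 h=20  …------[*]------…
t=11: q2 h=21  …-----*[-]------…
t=12: q1 h=20  …------[*]------…
t=13: q2 h=21  …-----*[-]------…
t=14: q1 h=20  …------[*]------…
t=15: q2 h=21  …-----*[-]------…
t=16: q1 h=20  …------[*]------…
t=17: q2 h=21  …-----*[-]------…
t=18: q1 h=20  …------[*]------…
t=19: q2 h=21  …-----*[-]------…
t=20: q1 h=20  …------[*]------…
t=21: q2 h=21  …-----*[-]------…
t=22: q1 h=20  …------[*]------…
t=23: q2 h=21  …-----*[-]------…
t=24: q1 h=20  …------[*]------…
t=25: q2 h=21  …-----*[-]------…
t=26: q1 h=20  …------[*]------…
t=27: q2 h=21  …-----*[-]------…
t=28: q1 h=20  …------[*]------…
t=29: q2 h=21  …-----*[-]------…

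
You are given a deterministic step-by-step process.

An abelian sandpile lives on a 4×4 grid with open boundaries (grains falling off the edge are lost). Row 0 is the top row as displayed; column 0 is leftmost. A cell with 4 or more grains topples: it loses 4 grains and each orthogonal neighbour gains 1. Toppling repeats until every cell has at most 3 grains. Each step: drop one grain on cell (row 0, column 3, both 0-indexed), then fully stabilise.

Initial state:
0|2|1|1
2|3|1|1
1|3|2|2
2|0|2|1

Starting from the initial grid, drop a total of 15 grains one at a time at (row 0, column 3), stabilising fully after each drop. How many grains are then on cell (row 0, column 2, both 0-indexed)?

k=0  0|2|1|1
2|3|1|1
1|3|2|2
2|0|2|1
k=1  0|2|1|2
2|3|1|1
1|3|2|2
2|0|2|1
k=2  0|2|1|3
2|3|1|1
1|3|2|2
2|0|2|1
k=3  0|2|2|0
2|3|1|2
1|3|2|2
2|0|2|1
k=4  0|2|2|1
2|3|1|2
1|3|2|2
2|0|2|1
k=5  0|2|2|2
2|3|1|2
1|3|2|2
2|0|2|1
k=6  0|2|2|3
2|3|1|2
1|3|2|2
2|0|2|1
k=7  0|2|3|0
2|3|1|3
1|3|2|2
2|0|2|1
k=8  0|2|3|1
2|3|1|3
1|3|2|2
2|0|2|1
k=9  0|2|3|2
2|3|1|3
1|3|2|2
2|0|2|1
k=10  0|2|3|3
2|3|1|3
1|3|2|2
2|0|2|1
k=11  0|3|0|2
2|3|3|0
1|3|2|3
2|0|2|1
k=12  0|3|0|3
2|3|3|0
1|3|2|3
2|0|2|1
k=13  0|3|1|0
2|3|3|1
1|3|2|3
2|0|2|1
k=14  0|3|1|1
2|3|3|1
1|3|2|3
2|0|2|1
k=15  0|3|1|2
2|3|3|1
1|3|2|3
2|0|2|1

1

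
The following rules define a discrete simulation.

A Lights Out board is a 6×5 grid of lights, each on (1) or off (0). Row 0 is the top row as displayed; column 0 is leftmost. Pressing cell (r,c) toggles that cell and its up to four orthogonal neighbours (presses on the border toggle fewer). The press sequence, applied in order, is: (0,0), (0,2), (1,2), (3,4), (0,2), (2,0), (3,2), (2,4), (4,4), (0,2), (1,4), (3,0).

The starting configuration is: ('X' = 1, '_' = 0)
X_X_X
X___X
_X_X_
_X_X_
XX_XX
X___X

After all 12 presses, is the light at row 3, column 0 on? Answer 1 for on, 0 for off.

gen 0: X_X_X
X___X
_X_X_
_X_X_
XX_XX
X___X
gen 1: _XX_X
____X
_X_X_
_X_X_
XX_XX
X___X
gen 2: ___XX
__X_X
_X_X_
_X_X_
XX_XX
X___X
gen 3: __XXX
_X_XX
_XXX_
_X_X_
XX_XX
X___X
gen 4: __XXX
_X_XX
_XXXX
_X__X
XX_X_
X___X
gen 5: _X__X
_XXXX
_XXXX
_X__X
XX_X_
X___X
gen 6: _X__X
XXXXX
X_XXX
XX__X
XX_X_
X___X
gen 7: _X__X
XXXXX
X__XX
X_XXX
XXXX_
X___X
gen 8: _X__X
XXXX_
X____
X_XX_
XXXX_
X___X
gen 9: _X__X
XXXX_
X____
X_XXX
XXX_X
X____
gen 10: __XXX
XX_X_
X____
X_XXX
XXX_X
X____
gen 11: __XX_
XX__X
X___X
X_XXX
XXX_X
X____
gen 12: __XX_
XX__X
____X
_XXXX
_XX_X
X____

0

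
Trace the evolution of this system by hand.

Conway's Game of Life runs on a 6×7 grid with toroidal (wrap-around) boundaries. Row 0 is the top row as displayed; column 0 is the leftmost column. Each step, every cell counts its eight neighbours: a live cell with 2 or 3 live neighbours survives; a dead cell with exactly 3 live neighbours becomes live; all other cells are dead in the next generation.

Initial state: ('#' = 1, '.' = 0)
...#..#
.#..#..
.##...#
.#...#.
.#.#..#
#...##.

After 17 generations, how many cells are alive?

t=0: ...#..#
.#..#..
.##...#
.#...#.
.#.#..#
#...##.
t=1: #..#..#
.#.#.#.
.##..#.
.#...##
.##...#
#.####.
t=2: #......
.#.#.#.
.#...#.
.....##
.......
....##.
t=3: .....##
###.#.#
#.#..#.
.....##
....#.#
.......
t=4: .#...##
..###..
..###..
#...#..
......#
......#
t=5: #.#####
.#.....
.##..#.
....##.
#....##
......#
t=6: #######
.......
.##.##.
##..#..
#...#..
.#.#...
t=7: ##.####
.......
######.
#.#.#.#
#.###..
.......
t=8: #...###
.......
#.#.##.
.......
#.#.###
.......
t=9: .....##
##.#...
.......
#......
.....##
.#.#...
t=10: .#..#.#
#.....#
##.....
......#
#.....#
#...#..
t=11: .#....#
.....##
.#.....
.#....#
#....##
.#.....
t=12: .....##
.....##
.....##
.#...##
.#...##
.#...#.
t=13: #...#..
#...#..
....#..
....#..
.##.#..
....#..
t=14: ...###.
...###.
...###.
....##.
....##.
.#..##.
t=15: ..#...#
..#...#
......#
......#
...#..#
......#
t=16: #....##
#....##
#....##
#....##
#....##
#....##
t=17: .#..#..
.#..#..
.#..#..
.#..#..
.#..#..
.#..#..

12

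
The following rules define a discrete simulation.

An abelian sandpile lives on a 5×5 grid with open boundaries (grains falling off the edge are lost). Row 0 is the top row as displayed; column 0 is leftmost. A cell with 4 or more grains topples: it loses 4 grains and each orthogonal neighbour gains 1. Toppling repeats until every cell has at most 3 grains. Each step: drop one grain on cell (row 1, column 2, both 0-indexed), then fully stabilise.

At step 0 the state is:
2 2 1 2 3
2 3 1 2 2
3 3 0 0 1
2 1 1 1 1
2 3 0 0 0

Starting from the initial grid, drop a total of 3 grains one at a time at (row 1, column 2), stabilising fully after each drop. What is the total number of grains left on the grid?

0) 2 2 1 2 3
2 3 1 2 2
3 3 0 0 1
2 1 1 1 1
2 3 0 0 0
1) 2 2 1 2 3
2 3 2 2 2
3 3 0 0 1
2 1 1 1 1
2 3 0 0 0
2) 2 2 1 2 3
2 3 3 2 2
3 3 0 0 1
2 1 1 1 1
2 3 0 0 0
3) 3 3 2 2 3
0 2 1 3 2
1 1 2 0 1
3 2 1 1 1
2 3 0 0 0

39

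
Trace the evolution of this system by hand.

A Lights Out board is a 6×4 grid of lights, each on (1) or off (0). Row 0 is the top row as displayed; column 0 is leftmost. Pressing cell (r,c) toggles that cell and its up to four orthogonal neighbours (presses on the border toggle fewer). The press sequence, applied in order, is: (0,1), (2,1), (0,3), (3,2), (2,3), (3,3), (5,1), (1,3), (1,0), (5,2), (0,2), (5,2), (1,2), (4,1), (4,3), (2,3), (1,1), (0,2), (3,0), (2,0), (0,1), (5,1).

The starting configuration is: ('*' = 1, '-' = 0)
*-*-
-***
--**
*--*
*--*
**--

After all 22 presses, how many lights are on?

13

step 0: *-*-
-***
--**
*--*
*--*
**--
step 1: -*--
--**
--**
*--*
*--*
**--
step 2: -*--
-***
**-*
**-*
*--*
**--
step 3: -***
-**-
**-*
**-*
*--*
**--
step 4: -***
-**-
****
*-*-
*-**
**--
step 5: -***
-***
**--
*-**
*-**
**--
step 6: -***
-***
**-*
*---
*-*-
**--
step 7: -***
-***
**-*
*---
***-
--*-
step 8: -**-
-*--
**--
*---
***-
--*-
step 9: ***-
*---
-*--
*---
***-
--*-
step 10: ***-
*---
-*--
*---
**--
-*-*
step 11: *--*
*-*-
-*--
*---
**--
-*-*
step 12: *--*
*-*-
-*--
*---
***-
--*-
step 13: *-**
**-*
-**-
*---
***-
--*-
step 14: *-**
**-*
-**-
**--
----
-**-
step 15: *-**
**-*
-**-
**-*
--**
-***
step 16: *-**
**--
-*-*
**--
--**
-***
step 17: ****
--*-
---*
**--
--**
-***
step 18: *---
----
---*
**--
--**
-***
step 19: *---
----
*--*
----
*-**
-***
step 20: *---
*---
-*-*
*---
*-**
-***
step 21: -**-
**--
-*-*
*---
*-**
-***
step 22: -**-
**--
-*-*
*---
****
*--*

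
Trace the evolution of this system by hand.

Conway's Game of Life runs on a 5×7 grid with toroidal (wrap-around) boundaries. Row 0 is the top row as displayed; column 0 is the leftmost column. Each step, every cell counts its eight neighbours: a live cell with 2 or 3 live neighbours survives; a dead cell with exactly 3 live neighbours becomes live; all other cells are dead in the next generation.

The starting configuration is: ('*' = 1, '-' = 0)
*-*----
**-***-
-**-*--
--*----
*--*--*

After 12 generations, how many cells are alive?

t=0: *-*----
**-***-
-**-*--
--*----
*--*--*
t=1: --*--*-
*---***
*---**-
*-*----
*-**--*
t=2: --*----
**-*---
*--**--
*-*-**-
*-**--*
t=3: ------*
**-**--
*----*-
*-*--*-
*-*-***
t=4: --*----
**--**-
*-**-*-
*--*---
*--**--
t=5: *-*--**
*---**-
*-**-*-
*------
-****--
t=6: *-*----
*-*----
*--*-*-
*-----*
--****-
t=7: --*-*-*
*-**---
*------
***----
*-****-
t=8: *-----*
*-**--*
*--*--*
*-*-*--
*---**-
t=9: ---**--
--**-*-
----**-
*---*--
*--***-
t=10: ------*
--*--*-
-----**
-------
-----**
t=11: ------*
-----*-
-----**
-------
-----**
t=12: ------*
-----*-
-----**
-------
-----**

6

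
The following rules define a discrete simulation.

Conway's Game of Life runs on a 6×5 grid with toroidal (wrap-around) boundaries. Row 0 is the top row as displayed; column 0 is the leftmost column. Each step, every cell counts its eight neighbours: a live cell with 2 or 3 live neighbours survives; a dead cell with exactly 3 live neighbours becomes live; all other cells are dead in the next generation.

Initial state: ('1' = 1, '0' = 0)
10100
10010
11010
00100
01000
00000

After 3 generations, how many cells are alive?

k=0  10100
10010
11010
00100
01000
00000
k=1  01001
10010
11010
10100
00000
01000
k=2  01101
00010
10010
10101
01000
10000
k=3  11111
11010
11110
10111
01001
10100

20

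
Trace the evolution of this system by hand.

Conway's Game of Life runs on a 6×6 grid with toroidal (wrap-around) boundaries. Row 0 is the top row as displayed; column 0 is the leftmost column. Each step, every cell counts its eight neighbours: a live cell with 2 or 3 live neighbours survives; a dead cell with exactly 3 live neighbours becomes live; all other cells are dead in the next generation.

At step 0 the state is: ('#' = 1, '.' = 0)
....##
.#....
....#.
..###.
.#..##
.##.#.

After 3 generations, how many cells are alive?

step 0: ....##
.#....
....#.
..###.
.#..##
.##.#.
step 1: ######
....##
..#.#.
..#...
##...#
.##...
step 2: ......
......
....##
#.##.#
#.....
......
step 3: ......
......
#..###
##.#..
##...#
......

10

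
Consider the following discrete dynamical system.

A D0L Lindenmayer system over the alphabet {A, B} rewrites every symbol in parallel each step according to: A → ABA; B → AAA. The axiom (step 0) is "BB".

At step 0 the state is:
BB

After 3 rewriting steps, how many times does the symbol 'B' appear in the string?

0) BB
1) AAAAAA
2) ABAABAABAABAABAABA
3) ABAAAAABAABAAAAABAABAAAAABAABAAAAABAABAAAAABAABAAAAABA

12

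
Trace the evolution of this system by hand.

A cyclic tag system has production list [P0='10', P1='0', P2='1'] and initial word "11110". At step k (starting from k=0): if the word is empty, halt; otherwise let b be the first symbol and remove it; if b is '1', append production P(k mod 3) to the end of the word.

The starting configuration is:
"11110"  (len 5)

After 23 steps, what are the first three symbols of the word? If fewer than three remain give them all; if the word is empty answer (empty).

t=0: "11110"  (len 5)
t=1: "111010"  (len 6)
t=2: "110100"  (len 6)
t=3: "101001"  (len 6)
t=4: "0100110"  (len 7)
t=5: "100110"  (len 6)
t=6: "001101"  (len 6)
t=7: "01101"  (len 5)
t=8: "1101"  (len 4)
t=9: "1011"  (len 4)
t=10: "01110"  (len 5)
t=11: "1110"  (len 4)
t=12: "1101"  (len 4)
t=13: "10110"  (len 5)
t=14: "01100"  (len 5)
t=15: "1100"  (len 4)
t=16: "10010"  (len 5)
t=17: "00100"  (len 5)
t=18: "0100"  (len 4)
t=19: "100"  (len 3)
t=20: "000"  (len 3)
t=21: "00"  (len 2)
t=22: "0"  (len 1)
t=23: (halted — word empty)

(empty)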